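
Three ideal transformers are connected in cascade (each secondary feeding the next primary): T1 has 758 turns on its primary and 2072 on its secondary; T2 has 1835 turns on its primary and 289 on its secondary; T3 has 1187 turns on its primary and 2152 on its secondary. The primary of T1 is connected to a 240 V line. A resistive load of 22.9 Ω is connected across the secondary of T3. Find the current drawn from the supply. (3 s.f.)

I_supply ≈ 6.38 A

After T1: V = 240.00 × 2072/758 = 656.04 V.
After T2: V = 656.04 × 289/1835 = 103.32 V.
After T3: V = 103.32 × 2152/1187 = 187.32 V.
I_load = 187.32/22.9 = 8.1799 A, so P_out = 187.32 × 8.1799 = 1532.3 W.
All ideal ⇒ P_in = P_out, so I_supply = 1532.3/240 = 6.38 A.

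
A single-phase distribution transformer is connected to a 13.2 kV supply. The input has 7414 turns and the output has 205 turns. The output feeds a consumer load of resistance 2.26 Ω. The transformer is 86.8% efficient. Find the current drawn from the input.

I_in ≈ 5.14 A

V_out = 13200 × 205/7414 = 364.99 V.
I_out = V_out/R = 364.99/2.26 = 161.50 A.
P_out = V_out I_out = 364.99 × 161.50 = 58944 W.
P_in = P_out/η = 58944/0.868 = 67908 W.
I_in = P_in/V_in = 67908/13200 = 5.14 A.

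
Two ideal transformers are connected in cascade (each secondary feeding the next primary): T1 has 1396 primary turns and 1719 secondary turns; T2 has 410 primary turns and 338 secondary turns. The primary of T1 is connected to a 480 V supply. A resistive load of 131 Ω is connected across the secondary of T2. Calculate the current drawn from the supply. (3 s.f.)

Secondary of T1: V = 480.00 × 1719/1396 = 591.06 V.
Secondary of T2: V = 591.06 × 338/410 = 487.26 V.
I_load = 487.26/131 = 3.7196 A, so P_out = 487.26 × 3.7196 = 1812.4 W.
All ideal ⇒ P_in = P_out, so I_supply = 1812.4/480 = 3.78 A.

I_supply ≈ 3.78 A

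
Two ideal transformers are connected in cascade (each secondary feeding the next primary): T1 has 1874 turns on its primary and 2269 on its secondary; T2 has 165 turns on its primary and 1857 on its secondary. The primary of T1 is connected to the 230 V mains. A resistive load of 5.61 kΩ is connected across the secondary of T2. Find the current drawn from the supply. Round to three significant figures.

I_supply ≈ 7.61 A

Secondary of T1: V = 230.00 × 2269/1874 = 278.48 V.
Secondary of T2: V = 278.48 × 1857/165 = 3134.2 V.
I_load = 3134.2/5610 = 0.55867 A, so P_out = 3134.2 × 0.55867 = 1751.0 W.
All ideal ⇒ P_in = P_out, so I_supply = 1751.0/230 = 7.61 A.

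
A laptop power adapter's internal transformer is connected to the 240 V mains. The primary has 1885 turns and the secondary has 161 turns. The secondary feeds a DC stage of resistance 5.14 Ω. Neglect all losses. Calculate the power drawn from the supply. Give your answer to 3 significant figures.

P ≈ 81.8 W

V_s = V_p × N_s/N_p = 240 × 161/1885 = 20.499 V.
I_s = V_s/R = 20.499/5.14 = 3.9881 A.
I_p = I_s × N_s/N_p = 3.9881 × 161/1885 = 0.34063 A.
P = V_p I_p = 240 × 0.34063 = 81.8 W.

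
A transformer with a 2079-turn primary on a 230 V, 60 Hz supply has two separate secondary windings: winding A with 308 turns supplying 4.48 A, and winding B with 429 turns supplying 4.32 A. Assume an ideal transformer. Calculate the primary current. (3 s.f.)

V_A = 230 × 308/2079 = 34.074 V; V_B = 230 × 429/2079 = 47.460 V.
P_out = V_A I_A + V_B I_B = 34.074×4.48 + 47.460×4.32 = 152.65 + 205.03 = 357.68 W.
Ideal ⇒ P_in = P_out, so I_p = P_out/V_p = 357.68/230 = 1.56 A.

I_p ≈ 1.56 A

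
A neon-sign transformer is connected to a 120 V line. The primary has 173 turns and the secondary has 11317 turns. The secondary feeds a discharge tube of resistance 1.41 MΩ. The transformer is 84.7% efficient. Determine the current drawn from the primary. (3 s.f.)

I_p ≈ 0.430 A

V_s = 120 × 11317/173 = 7849.9 V.
I_s = V_s/R = 7849.9/(1.41×10^6) = 0.0055673 A.
P_out = V_s I_s = 7849.9 × 0.0055673 = 43.703 W.
P_in = P_out/η = 43.703/0.847 = 51.598 W.
I_p = P_in/V_p = 51.598/120 = 0.430 A.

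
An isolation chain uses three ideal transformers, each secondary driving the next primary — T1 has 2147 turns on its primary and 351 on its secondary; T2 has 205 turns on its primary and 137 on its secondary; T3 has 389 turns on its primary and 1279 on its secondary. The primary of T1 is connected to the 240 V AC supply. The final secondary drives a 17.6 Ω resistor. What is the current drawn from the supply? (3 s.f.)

I_supply ≈ 1.76 A

After T1: V = 240.00 × 351/2147 = 39.236 V.
After T2: V = 39.236 × 137/205 = 26.221 V.
After T3: V = 26.221 × 1279/389 = 86.213 V.
I_load = 86.213/17.6 = 4.8985 A, so P_out = 86.213 × 4.8985 = 422.31 W.
All ideal ⇒ P_in = P_out, so I_supply = 422.31/240 = 1.76 A.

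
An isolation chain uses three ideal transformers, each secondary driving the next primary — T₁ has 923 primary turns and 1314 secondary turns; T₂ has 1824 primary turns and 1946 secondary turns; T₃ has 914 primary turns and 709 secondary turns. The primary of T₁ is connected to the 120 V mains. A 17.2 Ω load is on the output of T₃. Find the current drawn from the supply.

Secondary of T₁: V = 120.00 × 1314/923 = 170.83 V.
Secondary of T₂: V = 170.83 × 1946/1824 = 182.26 V.
Secondary of T₃: V = 182.26 × 709/914 = 141.38 V.
I_load = 141.38/17.2 = 8.2199 A, so P_out = 141.38 × 8.2199 = 1162.1 W.
All ideal ⇒ P_in = P_out, so I_supply = 1162.1/120 = 9.68 A.

I_supply ≈ 9.68 A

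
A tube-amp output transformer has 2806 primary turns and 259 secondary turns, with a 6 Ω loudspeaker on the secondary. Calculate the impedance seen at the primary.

Z_p ≈ 704 Ω

Z_p = (N_p/N_s)² × Z_s = (2806/259)² × 6 = 704 Ω.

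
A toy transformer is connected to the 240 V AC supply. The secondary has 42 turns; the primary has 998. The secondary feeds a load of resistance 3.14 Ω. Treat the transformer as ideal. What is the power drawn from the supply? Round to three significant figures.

P ≈ 32.5 W

V_s = V_p × N_s/N_p = 240 × 42/998 = 10.100 V.
I_s = V_s/R = 10.100/3.14 = 3.2166 A.
I_p = I_s × N_s/N_p = 3.2166 × 42/998 = 0.13537 A.
P = V_p I_p = 240 × 0.13537 = 32.5 W.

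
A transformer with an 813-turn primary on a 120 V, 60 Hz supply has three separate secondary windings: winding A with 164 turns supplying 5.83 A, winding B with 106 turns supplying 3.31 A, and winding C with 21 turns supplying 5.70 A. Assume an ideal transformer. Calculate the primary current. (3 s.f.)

I_p ≈ 1.75 A

V_A = 120 × 164/813 = 24.207 V; V_B = 120 × 106/813 = 15.646 V; V_C = 120 × 21/813 = 3.0996 V.
P_out = V_A I_A + V_B I_B + V_C I_C = 24.207×5.83 + 15.646×3.31 + 3.0996×5.70 = 141.12 + 51.787 + 17.668 = 210.58 W.
Ideal ⇒ P_in = P_out, so I_p = P_out/V_p = 210.58/120 = 1.75 A.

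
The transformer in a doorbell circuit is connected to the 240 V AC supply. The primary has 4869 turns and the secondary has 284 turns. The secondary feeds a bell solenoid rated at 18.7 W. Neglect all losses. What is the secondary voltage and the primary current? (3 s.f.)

V_s ≈ 14.0 V, I_p ≈ 0.0779 A

V_s = V_p × N_s/N_p = 240 × 284/4869 = 13.999 V.
I_s = P/V_s = 18.7/13.999 = 1.3358 A.
I_p = I_s × N_s/N_p = 1.3358 × 284/4869 = 0.0779 A.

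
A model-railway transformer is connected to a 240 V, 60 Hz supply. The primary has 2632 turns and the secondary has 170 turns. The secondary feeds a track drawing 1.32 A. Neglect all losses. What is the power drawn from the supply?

P ≈ 20.5 W

I_p = I_s × N_s/N_p = 1.32 × 170/2632 = 0.085258 A.
P = V_p I_p = 240 × 0.085258 = 20.5 W.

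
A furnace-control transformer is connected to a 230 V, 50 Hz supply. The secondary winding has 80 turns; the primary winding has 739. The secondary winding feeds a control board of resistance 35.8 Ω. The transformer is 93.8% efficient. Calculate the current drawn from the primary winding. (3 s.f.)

I_p ≈ 0.0803 A

V_s = 230 × 80/739 = 24.899 V.
I_s = V_s/R = 24.899/35.8 = 0.69549 A.
P_out = V_s I_s = 24.899 × 0.69549 = 17.317 W.
P_in = P_out/η = 17.317/0.938 = 18.461 W.
I_p = P_in/V_p = 18.461/230 = 0.0803 A.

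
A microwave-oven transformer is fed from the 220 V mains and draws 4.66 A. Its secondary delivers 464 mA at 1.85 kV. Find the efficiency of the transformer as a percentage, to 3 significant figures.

P_in = 220 × 4.66 = 1025.20 W.
P_out = 1850 × 0.464 = 858.400 W.
η = P_out/P_in = 858.400/1025.20 = 0.837.

η ≈ 83.7%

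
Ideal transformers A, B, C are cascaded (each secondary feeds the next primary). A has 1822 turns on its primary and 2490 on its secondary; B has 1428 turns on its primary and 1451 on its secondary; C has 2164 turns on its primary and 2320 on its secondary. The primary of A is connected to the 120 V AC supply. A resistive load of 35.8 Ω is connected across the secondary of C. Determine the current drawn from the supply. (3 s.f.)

Secondary of A: V = 120.00 × 2490/1822 = 164.00 V.
Secondary of B: V = 164.00 × 1451/1428 = 166.64 V.
Secondary of C: V = 166.64 × 2320/2164 = 178.65 V.
I_load = 178.65/35.8 = 4.9902 A, so P_out = 178.65 × 4.9902 = 891.50 W.
All ideal ⇒ P_in = P_out, so I_supply = 891.50/120 = 7.43 A.

I_supply ≈ 7.43 A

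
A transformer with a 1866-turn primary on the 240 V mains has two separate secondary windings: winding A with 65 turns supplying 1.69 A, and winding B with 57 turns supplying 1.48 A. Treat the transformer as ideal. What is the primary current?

V_A = 240 × 65/1866 = 8.3601 V; V_B = 240 × 57/1866 = 7.3312 V.
P_out = V_A I_A + V_B I_B = 8.3601×1.69 + 7.3312×1.48 = 14.129 + 10.850 = 24.979 W.
Ideal ⇒ P_in = P_out, so I_p = P_out/V_p = 24.979/240 = 0.104 A.

I_p ≈ 0.104 A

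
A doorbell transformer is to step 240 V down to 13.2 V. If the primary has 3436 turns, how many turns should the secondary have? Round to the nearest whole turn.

N_s/N_p = V_s/V_p, so N_s = 3436 × 13.2/240 = 189.0 ≈ 189 turns.

N_s = 189 turns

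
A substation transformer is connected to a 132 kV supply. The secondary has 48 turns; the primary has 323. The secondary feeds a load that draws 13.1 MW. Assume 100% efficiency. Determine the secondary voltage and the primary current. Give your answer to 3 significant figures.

V_s ≈ 19600 V, I_p ≈ 99.2 A

V_s = V_p × N_s/N_p = 132000 × 48/323 = 19616 V.
I_s = P/V_s = 1.31×10^7/19616 = 667.82 A.
I_p = I_s × N_s/N_p = 667.82 × 48/323 = 99.2 A.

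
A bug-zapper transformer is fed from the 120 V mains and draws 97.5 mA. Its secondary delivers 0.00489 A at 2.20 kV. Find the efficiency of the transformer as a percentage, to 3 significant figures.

P_in = 120 × 0.0975 = 11.7000 W.
P_out = 2200 × 0.00489 = 10.7580 W.
η = P_out/P_in = 10.7580/11.7000 = 0.919.

η ≈ 91.9%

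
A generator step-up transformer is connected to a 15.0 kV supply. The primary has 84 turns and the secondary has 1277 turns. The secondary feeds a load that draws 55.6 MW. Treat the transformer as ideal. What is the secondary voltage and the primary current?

V_s ≈ 228000 V, I_p ≈ 3710 A

V_s = V_p × N_s/N_p = 15000 × 1277/84 = 228040 V.
I_s = P/V_s = 5.56×10^7/228040 = 243.82 A.
I_p = I_s × N_s/N_p = 243.82 × 1277/84 = 3710 A.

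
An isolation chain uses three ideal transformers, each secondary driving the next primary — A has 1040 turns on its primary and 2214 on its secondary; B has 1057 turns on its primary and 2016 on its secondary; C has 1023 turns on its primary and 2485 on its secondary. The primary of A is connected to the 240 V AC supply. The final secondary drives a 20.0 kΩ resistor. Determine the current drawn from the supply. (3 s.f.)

Secondary of A: V = 240.00 × 2214/1040 = 510.92 V.
Secondary of B: V = 510.92 × 2016/1057 = 974.48 V.
Secondary of C: V = 974.48 × 2485/1023 = 2367.1 V.
I_load = 2367.1/20000 = 0.11836 A, so P_out = 2367.1 × 0.11836 = 280.16 W.
All ideal ⇒ P_in = P_out, so I_supply = 280.16/240 = 1.17 A.

I_supply ≈ 1.17 A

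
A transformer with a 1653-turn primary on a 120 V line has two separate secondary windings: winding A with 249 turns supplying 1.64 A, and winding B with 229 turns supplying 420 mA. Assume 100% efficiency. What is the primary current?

V_A = 120 × 249/1653 = 18.076 V; V_B = 120 × 229/1653 = 16.624 V.
P_out = V_A I_A + V_B I_B = 18.076×1.64 + 16.624×0.420 = 29.645 + 6.9822 = 36.627 W.
Ideal ⇒ P_in = P_out, so I_p = P_out/V_p = 36.627/120 = 0.305 A.

I_p ≈ 0.305 A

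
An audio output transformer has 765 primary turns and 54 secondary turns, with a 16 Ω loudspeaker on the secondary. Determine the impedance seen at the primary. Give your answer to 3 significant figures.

Z_p = (N_p/N_s)² × Z_s = (765/54)² × 16 = 3210 Ω.

Z_p ≈ 3210 Ω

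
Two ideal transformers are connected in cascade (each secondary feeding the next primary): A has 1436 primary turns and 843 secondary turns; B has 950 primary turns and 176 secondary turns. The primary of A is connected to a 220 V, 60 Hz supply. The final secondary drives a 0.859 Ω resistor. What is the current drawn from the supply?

I_supply ≈ 3.03 A

Secondary of A: V = 220.00 × 843/1436 = 129.15 V.
Secondary of B: V = 129.15 × 176/950 = 23.927 V.
I_load = 23.927/0.859 = 27.854 A, so P_out = 23.927 × 27.854 = 666.46 W.
All ideal ⇒ P_in = P_out, so I_supply = 666.46/220 = 3.03 A.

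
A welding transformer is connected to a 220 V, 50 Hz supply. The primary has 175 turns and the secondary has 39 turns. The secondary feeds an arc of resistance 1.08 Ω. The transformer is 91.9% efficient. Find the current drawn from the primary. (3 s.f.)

I_p ≈ 11.0 A

V_s = 220 × 39/175 = 49.029 V.
I_s = V_s/R = 49.029/1.08 = 45.397 A.
P_out = V_s I_s = 49.029 × 45.397 = 2225.7 W.
P_in = P_out/η = 2225.7/0.919 = 2421.9 W.
I_p = P_in/V_p = 2421.9/220 = 11.0 A.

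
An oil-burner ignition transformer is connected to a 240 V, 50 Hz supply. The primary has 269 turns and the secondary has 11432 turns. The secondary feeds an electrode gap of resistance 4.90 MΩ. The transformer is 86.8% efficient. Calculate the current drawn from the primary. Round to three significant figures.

I_p ≈ 0.102 A

V_s = 240 × 11432/269 = 10200 V.
I_s = V_s/R = 10200/(4.90×10^6) = 0.0020815 A.
P_out = V_s I_s = 10200 × 0.0020815 = 21.231 W.
P_in = P_out/η = 21.231/0.868 = 24.459 W.
I_p = P_in/V_p = 24.459/240 = 0.102 A.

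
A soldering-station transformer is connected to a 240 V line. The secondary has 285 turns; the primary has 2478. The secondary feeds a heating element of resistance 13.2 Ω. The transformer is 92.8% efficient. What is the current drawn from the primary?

I_p ≈ 0.259 A

V_s = 240 × 285/2478 = 27.603 V.
I_s = V_s/R = 27.603/13.2 = 2.0911 A.
P_out = V_s I_s = 27.603 × 2.0911 = 57.721 W.
P_in = P_out/η = 57.721/0.928 = 62.200 W.
I_p = P_in/V_p = 62.200/240 = 0.259 A.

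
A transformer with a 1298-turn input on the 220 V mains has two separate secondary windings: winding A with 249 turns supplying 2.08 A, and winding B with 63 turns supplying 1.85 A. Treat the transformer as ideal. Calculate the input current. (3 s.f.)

V_A = 220 × 249/1298 = 42.203 V; V_B = 220 × 63/1298 = 10.678 V.
P_out = V_A I_A + V_B I_B = 42.203×2.08 + 10.678×1.85 = 87.783 + 19.754 = 107.54 W.
Ideal ⇒ P_in = P_out, so I_in = P_out/V_in = 107.54/220 = 0.489 A.

I_in ≈ 0.489 A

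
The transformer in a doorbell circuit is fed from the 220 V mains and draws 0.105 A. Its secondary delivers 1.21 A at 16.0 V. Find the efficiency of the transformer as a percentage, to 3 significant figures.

η ≈ 83.8%

P_in = 220 × 0.105 = 23.1000 W.
P_out = 16.0 × 1.21 = 19.3600 W.
η = P_out/P_in = 19.3600/23.1000 = 0.838.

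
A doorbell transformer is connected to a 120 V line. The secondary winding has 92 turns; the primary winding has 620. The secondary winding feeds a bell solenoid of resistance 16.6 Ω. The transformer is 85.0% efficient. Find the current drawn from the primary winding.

I_p ≈ 0.187 A

V_s = 120 × 92/620 = 17.806 V.
I_s = V_s/R = 17.806/16.6 = 1.0727 A.
P_out = V_s I_s = 17.806 × 1.0727 = 19.101 W.
P_in = P_out/η = 19.101/0.850 = 22.471 W.
I_p = P_in/V_p = 22.471/120 = 0.187 A.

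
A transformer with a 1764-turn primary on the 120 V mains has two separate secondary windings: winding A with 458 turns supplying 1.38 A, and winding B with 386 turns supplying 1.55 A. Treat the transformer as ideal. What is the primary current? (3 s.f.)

I_p ≈ 0.697 A

V_A = 120 × 458/1764 = 31.156 V; V_B = 120 × 386/1764 = 26.259 V.
P_out = V_A I_A + V_B I_B = 31.156×1.38 + 26.259×1.55 = 42.996 + 40.701 = 83.697 W.
Ideal ⇒ P_in = P_out, so I_p = P_out/V_p = 83.697/120 = 0.697 A.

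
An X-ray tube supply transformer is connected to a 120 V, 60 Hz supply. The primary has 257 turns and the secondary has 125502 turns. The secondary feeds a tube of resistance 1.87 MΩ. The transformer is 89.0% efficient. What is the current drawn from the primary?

I_p ≈ 17.2 A

V_s = 120 × 125502/257 = 58600 V.
I_s = V_s/R = 58600/(1.87×10^6) = 0.031337 A.
P_out = V_s I_s = 58600 × 0.031337 = 1836.4 W.
P_in = P_out/η = 1836.4/0.890 = 2063.3 W.
I_p = P_in/V_p = 2063.3/120 = 17.2 A.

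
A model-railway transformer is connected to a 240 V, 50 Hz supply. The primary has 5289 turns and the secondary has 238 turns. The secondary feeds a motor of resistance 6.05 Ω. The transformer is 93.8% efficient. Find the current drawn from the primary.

V_s = 240 × 238/5289 = 10.800 V.
I_s = V_s/R = 10.800/6.05 = 1.7851 A.
P_out = V_s I_s = 10.800 × 1.7851 = 19.279 W.
P_in = P_out/η = 19.279/0.938 = 20.553 W.
I_p = P_in/V_p = 20.553/240 = 0.0856 A.

I_p ≈ 0.0856 A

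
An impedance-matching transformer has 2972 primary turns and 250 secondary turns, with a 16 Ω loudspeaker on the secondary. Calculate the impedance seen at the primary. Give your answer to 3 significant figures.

Z_p = (N_p/N_s)² × Z_s = (2972/250)² × 16 = 2260 Ω.

Z_p ≈ 2260 Ω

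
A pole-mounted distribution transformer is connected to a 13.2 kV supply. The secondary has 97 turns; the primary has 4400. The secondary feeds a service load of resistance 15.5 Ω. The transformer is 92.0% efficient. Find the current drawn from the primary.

V_s = 13200 × 97/4400 = 291.00 V.
I_s = V_s/R = 291.00/15.5 = 18.774 A.
P_out = V_s I_s = 291.00 × 18.774 = 5463.3 W.
P_in = P_out/η = 5463.3/0.920 = 5938.4 W.
I_p = P_in/V_p = 5938.4/13200 = 0.450 A.

I_p ≈ 0.450 A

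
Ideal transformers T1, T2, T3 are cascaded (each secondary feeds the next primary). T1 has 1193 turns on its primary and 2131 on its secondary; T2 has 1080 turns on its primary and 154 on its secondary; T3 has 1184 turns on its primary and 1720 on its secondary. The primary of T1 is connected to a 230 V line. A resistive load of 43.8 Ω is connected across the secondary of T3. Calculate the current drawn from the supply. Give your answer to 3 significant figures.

Secondary of T1: V = 230.00 × 2131/1193 = 410.84 V.
Secondary of T2: V = 410.84 × 154/1080 = 58.582 V.
Secondary of T3: V = 58.582 × 1720/1184 = 85.103 V.
I_load = 85.103/43.8 = 1.9430 A, so P_out = 85.103 × 1.9430 = 165.35 W.
All ideal ⇒ P_in = P_out, so I_supply = 165.35/230 = 0.719 A.

I_supply ≈ 0.719 A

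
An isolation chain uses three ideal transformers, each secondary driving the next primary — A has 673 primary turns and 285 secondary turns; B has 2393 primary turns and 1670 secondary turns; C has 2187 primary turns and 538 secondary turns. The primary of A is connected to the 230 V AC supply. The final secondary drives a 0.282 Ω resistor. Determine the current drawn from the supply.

I_supply ≈ 4.31 A

Secondary of A: V = 230.00 × 285/673 = 97.400 V.
Secondary of B: V = 97.400 × 1670/2393 = 67.972 V.
Secondary of C: V = 67.972 × 538/2187 = 16.721 V.
I_load = 16.721/0.282 = 59.295 A, so P_out = 16.721 × 59.295 = 991.47 W.
All ideal ⇒ P_in = P_out, so I_supply = 991.47/230 = 4.31 A.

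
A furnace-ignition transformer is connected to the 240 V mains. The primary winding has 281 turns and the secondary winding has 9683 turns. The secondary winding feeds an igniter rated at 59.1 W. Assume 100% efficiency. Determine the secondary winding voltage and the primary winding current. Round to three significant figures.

V_s = V_p × N_s/N_p = 240 × 9683/281 = 8270.2 V.
I_s = P/V_s = 59.1/8270.2 = 0.0071462 A.
I_p = I_s × N_s/N_p = 0.0071462 × 9683/281 = 0.246 A.

V_s ≈ 8270 V, I_p ≈ 0.246 A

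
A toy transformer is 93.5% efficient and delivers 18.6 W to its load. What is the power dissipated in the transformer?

P_in = P_out/η = 18.6/0.935 = 19.8930 W.
P_loss = P_in − P_out = 19.8930 − 18.6 = 1.29 W.

P_loss ≈ 1.29 W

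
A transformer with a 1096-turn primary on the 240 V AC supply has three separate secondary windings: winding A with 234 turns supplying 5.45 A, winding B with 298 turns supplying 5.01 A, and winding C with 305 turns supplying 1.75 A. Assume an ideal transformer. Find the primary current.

I_p ≈ 3.01 A

V_A = 240 × 234/1096 = 51.241 V; V_B = 240 × 298/1096 = 65.255 V; V_C = 240 × 305/1096 = 66.788 V.
P_out = V_A I_A + V_B I_B + V_C I_C = 51.241×5.45 + 65.255×5.01 + 66.788×1.75 = 279.26 + 326.93 + 116.88 = 723.07 W.
Ideal ⇒ P_in = P_out, so I_p = P_out/V_p = 723.07/240 = 3.01 A.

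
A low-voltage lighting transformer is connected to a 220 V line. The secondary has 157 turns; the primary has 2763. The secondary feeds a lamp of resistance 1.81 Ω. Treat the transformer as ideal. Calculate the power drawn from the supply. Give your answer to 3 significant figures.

V_s = V_p × N_s/N_p = 220 × 157/2763 = 12.501 V.
I_s = V_s/R = 12.501/1.81 = 6.9066 A.
I_p = I_s × N_s/N_p = 6.9066 × 157/2763 = 0.39245 A.
P = V_p I_p = 220 × 0.39245 = 86.3 W.

P ≈ 86.3 W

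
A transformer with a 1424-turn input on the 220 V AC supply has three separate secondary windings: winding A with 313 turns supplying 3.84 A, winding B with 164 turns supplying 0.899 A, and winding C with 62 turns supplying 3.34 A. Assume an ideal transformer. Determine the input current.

I_in ≈ 1.09 A

V_A = 220 × 313/1424 = 48.357 V; V_B = 220 × 164/1424 = 25.337 V; V_C = 220 × 62/1424 = 9.5787 V.
P_out = V_A I_A + V_B I_B + V_C I_C = 48.357×3.84 + 25.337×0.899 + 9.5787×3.34 = 185.69 + 22.778 + 31.993 = 240.46 W.
Ideal ⇒ P_in = P_out, so I_in = P_out/V_in = 240.46/220 = 1.09 A.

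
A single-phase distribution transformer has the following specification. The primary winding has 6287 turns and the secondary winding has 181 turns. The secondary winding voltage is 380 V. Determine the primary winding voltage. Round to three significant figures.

V_p/V_s = N_p/N_s, so V_p = 380 × 6287/181 = 13200 V.

V_p ≈ 13200 V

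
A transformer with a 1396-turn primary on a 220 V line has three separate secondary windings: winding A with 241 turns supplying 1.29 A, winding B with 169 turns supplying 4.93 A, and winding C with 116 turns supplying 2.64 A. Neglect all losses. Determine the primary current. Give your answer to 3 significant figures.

V_A = 220 × 241/1396 = 37.980 V; V_B = 220 × 169/1396 = 26.633 V; V_C = 220 × 116/1396 = 18.281 V.
P_out = V_A I_A + V_B I_B + V_C I_C = 37.980×1.29 + 26.633×4.93 + 18.281×2.64 = 48.994 + 131.30 + 48.261 = 228.56 W.
Ideal ⇒ P_in = P_out, so I_p = P_out/V_p = 228.56/220 = 1.04 A.

I_p ≈ 1.04 A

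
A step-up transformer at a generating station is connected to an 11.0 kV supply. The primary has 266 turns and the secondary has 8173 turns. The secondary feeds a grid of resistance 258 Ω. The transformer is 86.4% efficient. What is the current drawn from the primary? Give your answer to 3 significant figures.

V_s = 11000 × 8173/266 = 337980 V.
I_s = V_s/R = 337980/258 = 1310.0 A.
P_out = V_s I_s = 337980 × 1310.0 = 4.4276×10^8 W.
P_in = P_out/η = 4.4276×10^8/0.864 = 5.1245×10^8 W.
I_p = P_in/V_p = 5.1245×10^8/11000 = 46600 A.

I_p ≈ 46600 A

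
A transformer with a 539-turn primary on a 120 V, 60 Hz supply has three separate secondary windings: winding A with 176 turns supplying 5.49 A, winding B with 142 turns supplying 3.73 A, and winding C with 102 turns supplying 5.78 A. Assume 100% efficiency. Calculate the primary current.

V_A = 120 × 176/539 = 39.184 V; V_B = 120 × 142/539 = 31.614 V; V_C = 120 × 102/539 = 22.709 V.
P_out = V_A I_A + V_B I_B + V_C I_C = 39.184×5.49 + 31.614×3.73 + 22.709×5.78 = 215.12 + 117.92 + 131.26 = 464.30 W.
Ideal ⇒ P_in = P_out, so I_p = P_out/V_p = 464.30/120 = 3.87 A.

I_p ≈ 3.87 A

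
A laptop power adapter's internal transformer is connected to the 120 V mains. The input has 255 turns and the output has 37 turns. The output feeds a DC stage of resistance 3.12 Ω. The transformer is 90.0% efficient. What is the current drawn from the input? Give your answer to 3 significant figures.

I_in ≈ 0.900 A

V_out = 120 × 37/255 = 17.412 V.
I_out = V_out/R = 17.412/3.12 = 5.5807 A.
P_out = V_out I_out = 17.412 × 5.5807 = 97.170 W.
P_in = P_out/η = 97.170/0.900 = 107.97 W.
I_in = P_in/V_in = 107.97/120 = 0.900 A.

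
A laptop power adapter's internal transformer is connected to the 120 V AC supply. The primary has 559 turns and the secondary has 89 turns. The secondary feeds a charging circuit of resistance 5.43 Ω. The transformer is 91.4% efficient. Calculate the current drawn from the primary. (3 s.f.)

V_s = 120 × 89/559 = 19.106 V.
I_s = V_s/R = 19.106/5.43 = 3.5185 A.
P_out = V_s I_s = 19.106 × 3.5185 = 67.223 W.
P_in = P_out/η = 67.223/0.914 = 73.548 W.
I_p = P_in/V_p = 73.548/120 = 0.613 A.

I_p ≈ 0.613 A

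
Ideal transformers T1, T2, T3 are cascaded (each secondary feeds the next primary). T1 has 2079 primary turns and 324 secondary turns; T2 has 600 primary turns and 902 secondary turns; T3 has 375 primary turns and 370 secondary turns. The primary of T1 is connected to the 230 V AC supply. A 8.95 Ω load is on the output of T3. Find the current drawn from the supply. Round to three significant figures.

I_supply ≈ 1.37 A

After T1: V = 230.00 × 324/2079 = 35.844 V.
After T2: V = 35.844 × 902/600 = 53.886 V.
After T3: V = 53.886 × 370/375 = 53.167 V.
I_load = 53.167/8.95 = 5.9405 A, so P_out = 53.167 × 5.9405 = 315.84 W.
All ideal ⇒ P_in = P_out, so I_supply = 315.84/230 = 1.37 A.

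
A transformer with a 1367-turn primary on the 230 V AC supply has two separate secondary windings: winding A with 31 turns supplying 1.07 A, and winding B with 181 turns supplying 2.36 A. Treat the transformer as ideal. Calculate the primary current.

V_A = 230 × 31/1367 = 5.2158 V; V_B = 230 × 181/1367 = 30.454 V.
P_out = V_A I_A + V_B I_B = 5.2158×1.07 + 30.454×2.36 = 5.5809 + 71.870 = 77.451 W.
Ideal ⇒ P_in = P_out, so I_p = P_out/V_p = 77.451/230 = 0.337 A.

I_p ≈ 0.337 A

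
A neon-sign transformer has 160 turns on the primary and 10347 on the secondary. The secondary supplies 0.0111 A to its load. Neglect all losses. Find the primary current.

For an ideal transformer I_p/I_s = N_s/N_p, so I_p = 0.0111 × 10347/160 = 0.718 A.

I_p ≈ 0.718 A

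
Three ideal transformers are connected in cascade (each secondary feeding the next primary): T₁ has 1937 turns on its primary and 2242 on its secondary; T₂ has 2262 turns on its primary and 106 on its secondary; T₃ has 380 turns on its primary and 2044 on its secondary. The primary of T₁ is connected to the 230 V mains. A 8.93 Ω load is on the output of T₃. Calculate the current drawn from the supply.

After T₁: V = 230.00 × 2242/1937 = 266.22 V.
After T₂: V = 266.22 × 106/2262 = 12.475 V.
After T₃: V = 12.475 × 2044/380 = 67.103 V.
I_load = 67.103/8.93 = 7.5144 A, so P_out = 67.103 × 7.5144 = 504.24 W.
All ideal ⇒ P_in = P_out, so I_supply = 504.24/230 = 2.19 A.

I_supply ≈ 2.19 A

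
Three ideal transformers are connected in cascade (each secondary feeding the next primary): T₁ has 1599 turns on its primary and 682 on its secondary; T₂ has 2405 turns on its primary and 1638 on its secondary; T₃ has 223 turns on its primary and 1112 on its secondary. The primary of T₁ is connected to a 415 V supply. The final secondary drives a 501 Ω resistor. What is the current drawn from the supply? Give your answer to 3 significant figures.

Secondary of T₁: V = 415.00 × 682/1599 = 177.00 V.
Secondary of T₂: V = 177.00 × 1638/2405 = 120.55 V.
Secondary of T₃: V = 120.55 × 1112/223 = 601.15 V.
I_load = 601.15/501 = 1.1999 A, so P_out = 601.15 × 1.1999 = 721.32 W.
All ideal ⇒ P_in = P_out, so I_supply = 721.32/415 = 1.74 A.

I_supply ≈ 1.74 A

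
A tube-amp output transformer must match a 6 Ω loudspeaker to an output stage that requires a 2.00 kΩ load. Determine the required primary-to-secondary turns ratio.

Z_p/Z_s = (N_p/N_s)², so N_p/N_s = √(2000/6) = √333 = 18.3.

N_p/N_s ≈ 18.3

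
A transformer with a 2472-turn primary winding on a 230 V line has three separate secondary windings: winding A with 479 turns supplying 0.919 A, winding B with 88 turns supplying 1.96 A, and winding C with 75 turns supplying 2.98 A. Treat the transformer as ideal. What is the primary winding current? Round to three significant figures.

I_p ≈ 0.338 A

V_A = 230 × 479/2472 = 44.567 V; V_B = 230 × 88/2472 = 8.1877 V; V_C = 230 × 75/2472 = 6.9782 V.
P_out = V_A I_A + V_B I_B + V_C I_C = 44.567×0.919 + 8.1877×1.96 + 6.9782×2.98 = 40.957 + 16.048 + 20.795 = 77.800 W.
Ideal ⇒ P_in = P_out, so I_p = P_out/V_p = 77.800/230 = 0.338 A.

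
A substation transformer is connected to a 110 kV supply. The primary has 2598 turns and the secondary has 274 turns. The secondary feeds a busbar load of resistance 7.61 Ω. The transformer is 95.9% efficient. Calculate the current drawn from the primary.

I_p ≈ 168 A

V_s = 110000 × 274/2598 = 11601 V.
I_s = V_s/R = 11601/7.61 = 1524.5 A.
P_out = V_s I_s = 11601 × 1524.5 = 1.7686×10^7 W.
P_in = P_out/η = 1.7686×10^7/0.959 = 1.8442×10^7 W.
I_p = P_in/V_p = 1.8442×10^7/110000 = 168 A.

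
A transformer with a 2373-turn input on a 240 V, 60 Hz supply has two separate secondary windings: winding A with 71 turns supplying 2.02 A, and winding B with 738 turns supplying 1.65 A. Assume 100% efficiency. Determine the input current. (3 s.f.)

V_A = 240 × 71/2373 = 7.1808 V; V_B = 240 × 738/2373 = 74.640 V.
P_out = V_A I_A + V_B I_B = 7.1808×2.02 + 74.640×1.65 = 14.505 + 123.16 = 137.66 W.
Ideal ⇒ P_in = P_out, so I_in = P_out/V_in = 137.66/240 = 0.574 A.

I_in ≈ 0.574 A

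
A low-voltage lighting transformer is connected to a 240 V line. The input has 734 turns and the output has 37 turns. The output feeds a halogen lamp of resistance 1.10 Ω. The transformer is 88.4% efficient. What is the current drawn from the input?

V_out = 240 × 37/734 = 12.098 V.
I_out = V_out/R = 12.098/1.10 = 10.998 A.
P_out = V_out I_out = 12.098 × 10.998 = 133.06 W.
P_in = P_out/η = 133.06/0.884 = 150.52 W.
I_in = P_in/V_in = 150.52/240 = 0.627 A.

I_in ≈ 0.627 A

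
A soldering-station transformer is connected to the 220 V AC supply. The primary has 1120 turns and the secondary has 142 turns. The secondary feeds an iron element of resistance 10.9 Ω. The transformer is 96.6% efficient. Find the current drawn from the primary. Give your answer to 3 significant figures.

I_p ≈ 0.336 A

V_s = 220 × 142/1120 = 27.893 V.
I_s = V_s/R = 27.893/10.9 = 2.5590 A.
P_out = V_s I_s = 27.893 × 2.5590 = 71.377 W.
P_in = P_out/η = 71.377/0.966 = 73.889 W.
I_p = P_in/V_p = 73.889/220 = 0.336 A.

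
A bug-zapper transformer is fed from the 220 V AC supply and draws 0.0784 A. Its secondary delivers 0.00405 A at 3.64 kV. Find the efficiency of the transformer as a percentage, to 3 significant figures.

η ≈ 85.5%

P_in = 220 × 0.0784 = 17.2480 W.
P_out = 3640 × 0.00405 = 14.7420 W.
η = P_out/P_in = 14.7420/17.2480 = 0.855.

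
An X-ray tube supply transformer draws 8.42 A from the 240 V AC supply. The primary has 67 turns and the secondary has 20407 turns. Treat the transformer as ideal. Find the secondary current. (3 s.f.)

I_s/I_p = N_p/N_s, so I_s = 8.42 × 67/20407 = 0.0276 A.

I_s ≈ 0.0276 A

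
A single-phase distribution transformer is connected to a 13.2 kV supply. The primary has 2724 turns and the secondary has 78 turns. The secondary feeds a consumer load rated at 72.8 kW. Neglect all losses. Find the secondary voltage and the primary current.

V_s ≈ 378 V, I_p ≈ 5.52 A

V_s = V_p × N_s/N_p = 13200 × 78/2724 = 377.97 V.
I_s = P/V_s = 72800/377.97 = 192.61 A.
I_p = I_s × N_s/N_p = 192.61 × 78/2724 = 5.52 A.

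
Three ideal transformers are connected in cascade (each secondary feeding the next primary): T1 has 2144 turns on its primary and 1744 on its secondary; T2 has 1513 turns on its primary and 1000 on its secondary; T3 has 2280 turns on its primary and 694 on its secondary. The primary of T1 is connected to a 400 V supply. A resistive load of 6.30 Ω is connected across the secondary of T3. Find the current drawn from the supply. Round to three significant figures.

I_supply ≈ 1.70 A

Secondary of T1: V = 400.00 × 1744/2144 = 325.37 V.
Secondary of T2: V = 325.37 × 1000/1513 = 215.05 V.
Secondary of T3: V = 215.05 × 694/2280 = 65.459 V.
I_load = 65.459/6.30 = 10.390 A, so P_out = 65.459 × 10.390 = 680.13 W.
All ideal ⇒ P_in = P_out, so I_supply = 680.13/400 = 1.70 A.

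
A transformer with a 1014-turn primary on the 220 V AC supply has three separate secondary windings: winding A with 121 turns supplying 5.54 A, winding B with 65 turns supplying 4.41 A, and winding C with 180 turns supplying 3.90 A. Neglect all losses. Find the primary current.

V_A = 220 × 121/1014 = 26.252 V; V_B = 220 × 65/1014 = 14.103 V; V_C = 220 × 180/1014 = 39.053 V.
P_out = V_A I_A + V_B I_B + V_C I_C = 26.252×5.54 + 14.103×4.41 + 39.053×3.90 = 145.44 + 62.192 + 152.31 = 359.94 W.
Ideal ⇒ P_in = P_out, so I_p = P_out/V_p = 359.94/220 = 1.64 A.

I_p ≈ 1.64 A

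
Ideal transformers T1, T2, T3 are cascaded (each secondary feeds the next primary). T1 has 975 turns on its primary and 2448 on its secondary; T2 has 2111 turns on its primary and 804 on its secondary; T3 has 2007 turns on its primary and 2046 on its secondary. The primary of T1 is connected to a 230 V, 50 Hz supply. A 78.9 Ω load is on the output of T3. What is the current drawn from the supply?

I_supply ≈ 2.77 A

Secondary of T1: V = 230.00 × 2448/975 = 577.48 V.
Secondary of T2: V = 577.48 × 804/2111 = 219.94 V.
Secondary of T3: V = 219.94 × 2046/2007 = 224.21 V.
I_load = 224.21/78.9 = 2.8417 A, so P_out = 224.21 × 2.8417 = 637.15 W.
All ideal ⇒ P_in = P_out, so I_supply = 637.15/230 = 2.77 A.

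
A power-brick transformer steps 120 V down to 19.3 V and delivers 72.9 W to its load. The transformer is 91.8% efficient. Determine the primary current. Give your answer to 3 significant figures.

I_p ≈ 0.662 A

P_in = P_out/η = 72.9/0.918 = 79.412 W.
I_p = P_in/V_p = 79.412/120 = 0.662 A.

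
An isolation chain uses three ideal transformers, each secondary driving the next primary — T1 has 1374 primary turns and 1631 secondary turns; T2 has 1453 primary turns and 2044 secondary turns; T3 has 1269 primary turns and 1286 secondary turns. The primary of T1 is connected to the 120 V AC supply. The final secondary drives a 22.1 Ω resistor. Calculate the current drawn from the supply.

I_supply ≈ 15.5 A

Secondary of T1: V = 120.00 × 1631/1374 = 142.45 V.
Secondary of T2: V = 142.45 × 2044/1453 = 200.38 V.
Secondary of T3: V = 200.38 × 1286/1269 = 203.07 V.
I_load = 203.07/22.1 = 9.1886 A, so P_out = 203.07 × 9.1886 = 1865.9 W.
All ideal ⇒ P_in = P_out, so I_supply = 1865.9/120 = 15.5 A.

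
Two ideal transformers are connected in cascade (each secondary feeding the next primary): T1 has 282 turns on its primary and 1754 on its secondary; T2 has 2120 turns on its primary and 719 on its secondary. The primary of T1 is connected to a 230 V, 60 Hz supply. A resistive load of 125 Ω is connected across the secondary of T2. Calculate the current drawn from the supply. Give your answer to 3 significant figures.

I_supply ≈ 8.19 A

After T1: V = 230.00 × 1754/282 = 1430.6 V.
After T2: V = 1430.6 × 719/2120 = 485.18 V.
I_load = 485.18/125 = 3.8814 A, so P_out = 485.18 × 3.8814 = 1883.2 W.
All ideal ⇒ P_in = P_out, so I_supply = 1883.2/230 = 8.19 A.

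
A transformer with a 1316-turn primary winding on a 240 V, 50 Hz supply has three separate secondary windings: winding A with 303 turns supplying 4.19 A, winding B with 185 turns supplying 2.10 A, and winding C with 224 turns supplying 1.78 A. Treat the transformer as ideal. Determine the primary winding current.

I_p ≈ 1.56 A

V_A = 240 × 303/1316 = 55.258 V; V_B = 240 × 185/1316 = 33.739 V; V_C = 240 × 224/1316 = 40.851 V.
P_out = V_A I_A + V_B I_B + V_C I_C = 55.258×4.19 + 33.739×2.10 + 40.851×1.78 = 231.53 + 70.851 + 72.715 = 375.10 W.
Ideal ⇒ P_in = P_out, so I_p = P_out/V_p = 375.10/240 = 1.56 A.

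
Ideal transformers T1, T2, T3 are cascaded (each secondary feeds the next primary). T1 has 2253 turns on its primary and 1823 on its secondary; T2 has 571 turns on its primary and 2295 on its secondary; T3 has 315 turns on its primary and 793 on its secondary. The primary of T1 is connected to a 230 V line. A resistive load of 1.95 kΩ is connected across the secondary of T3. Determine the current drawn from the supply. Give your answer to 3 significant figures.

I_supply ≈ 7.91 A

Secondary of T1: V = 230.00 × 1823/2253 = 186.10 V.
Secondary of T2: V = 186.10 × 2295/571 = 748.00 V.
Secondary of T3: V = 748.00 × 793/315 = 1883.1 V.
I_load = 1883.1/1950 = 0.96567 A, so P_out = 1883.1 × 0.96567 = 1818.4 W.
All ideal ⇒ P_in = P_out, so I_supply = 1818.4/230 = 7.91 A.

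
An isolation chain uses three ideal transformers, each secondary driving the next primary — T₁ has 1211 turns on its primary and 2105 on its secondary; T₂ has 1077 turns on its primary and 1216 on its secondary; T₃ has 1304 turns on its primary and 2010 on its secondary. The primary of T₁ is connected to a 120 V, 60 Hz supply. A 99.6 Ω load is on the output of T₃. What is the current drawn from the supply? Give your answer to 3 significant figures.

Secondary of T₁: V = 120.00 × 2105/1211 = 208.59 V.
Secondary of T₂: V = 208.59 × 1216/1077 = 235.51 V.
Secondary of T₃: V = 235.51 × 2010/1304 = 363.02 V.
I_load = 363.02/99.6 = 3.6447 A, so P_out = 363.02 × 3.6447 = 1323.1 W.
All ideal ⇒ P_in = P_out, so I_supply = 1323.1/120 = 11.0 A.

I_supply ≈ 11.0 A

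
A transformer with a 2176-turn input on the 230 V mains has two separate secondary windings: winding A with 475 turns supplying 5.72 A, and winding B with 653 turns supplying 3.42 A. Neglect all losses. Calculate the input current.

V_A = 230 × 475/2176 = 50.207 V; V_B = 230 × 653/2176 = 69.021 V.
P_out = V_A I_A + V_B I_B = 50.207×5.72 + 69.021×3.42 = 287.18 + 236.05 = 523.24 W.
Ideal ⇒ P_in = P_out, so I_in = P_out/V_in = 523.24/230 = 2.27 A.

I_in ≈ 2.27 A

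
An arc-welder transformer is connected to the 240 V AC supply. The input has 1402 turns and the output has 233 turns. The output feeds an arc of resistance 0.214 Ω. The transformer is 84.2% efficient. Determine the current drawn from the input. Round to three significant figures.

V_out = 240 × 233/1402 = 39.886 V.
I_out = V_out/R = 39.886/0.214 = 186.38 A.
P_out = V_out I_out = 39.886 × 186.38 = 7434.0 W.
P_in = P_out/η = 7434.0/0.842 = 8829.0 W.
I_in = P_in/V_in = 8829.0/240 = 36.8 A.

I_in ≈ 36.8 A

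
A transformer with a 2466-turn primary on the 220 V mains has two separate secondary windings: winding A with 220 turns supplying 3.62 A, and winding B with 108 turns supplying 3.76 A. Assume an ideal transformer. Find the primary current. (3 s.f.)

V_A = 220 × 220/2466 = 19.627 V; V_B = 220 × 108/2466 = 9.6350 V.
P_out = V_A I_A + V_B I_B = 19.627×3.62 + 9.6350×3.76 = 71.049 + 36.228 = 107.28 W.
Ideal ⇒ P_in = P_out, so I_p = P_out/V_p = 107.28/220 = 0.488 A.

I_p ≈ 0.488 A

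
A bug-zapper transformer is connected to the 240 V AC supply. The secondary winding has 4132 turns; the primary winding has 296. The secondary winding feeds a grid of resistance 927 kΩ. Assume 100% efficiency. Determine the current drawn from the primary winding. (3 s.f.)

V_s = V_p × N_s/N_p = 240 × 4132/296 = 3350.3 V.
I_s = V_s/R = 3350.3/927000 = 0.0036141 A.
For an ideal transformer I_p N_p = I_s N_s, so I_p = 0.0036141 × 4132/296 = 0.0505 A.

I_p ≈ 0.0505 A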